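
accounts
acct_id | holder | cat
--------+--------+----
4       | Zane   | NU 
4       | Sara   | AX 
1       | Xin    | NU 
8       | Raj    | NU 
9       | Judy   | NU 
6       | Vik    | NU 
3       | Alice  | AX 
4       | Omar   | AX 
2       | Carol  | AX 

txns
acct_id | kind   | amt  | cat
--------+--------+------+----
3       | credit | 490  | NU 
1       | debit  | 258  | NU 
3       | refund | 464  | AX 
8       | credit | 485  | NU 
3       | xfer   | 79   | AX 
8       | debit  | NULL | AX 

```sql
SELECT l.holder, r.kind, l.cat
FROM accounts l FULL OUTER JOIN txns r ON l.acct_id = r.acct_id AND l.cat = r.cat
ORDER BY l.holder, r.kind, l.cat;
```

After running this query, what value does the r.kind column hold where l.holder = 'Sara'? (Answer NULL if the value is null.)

NULL

FULL OUTER JOIN keeps every row from both sides; unmatched rows get NULL for the other side's columns.
Matching on l.acct_id = r.acct_id AND l.cat = r.cat.
Matched pairs: 4; unmatched l rows kept: 6; unmatched r rows kept: 2.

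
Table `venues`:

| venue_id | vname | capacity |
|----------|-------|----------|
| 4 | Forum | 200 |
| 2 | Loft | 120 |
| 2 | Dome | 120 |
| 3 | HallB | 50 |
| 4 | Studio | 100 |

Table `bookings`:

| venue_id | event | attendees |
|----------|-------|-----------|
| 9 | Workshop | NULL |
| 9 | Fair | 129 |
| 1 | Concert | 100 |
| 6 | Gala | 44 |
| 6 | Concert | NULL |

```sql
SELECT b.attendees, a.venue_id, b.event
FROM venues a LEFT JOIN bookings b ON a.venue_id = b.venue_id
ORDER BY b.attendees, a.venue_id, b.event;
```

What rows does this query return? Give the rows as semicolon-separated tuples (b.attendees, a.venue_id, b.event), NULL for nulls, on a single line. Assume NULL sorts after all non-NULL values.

(NULL, 2, NULL); (NULL, 2, NULL); (NULL, 3, NULL); (NULL, 4, NULL); (NULL, 4, NULL)

LEFT JOIN keeps every row from `venues`; unmatched rows get NULL for `bookings`'s columns.
Matching on a.venue_id = b.venue_id.
- a (venue_id=4) has no partner → padded with NULL.
- a (venue_id=2) has no partner → padded with NULL.
- a (venue_id=2) has no partner → padded with NULL.
- a (venue_id=3) has no partner → padded with NULL.
- a (venue_id=4) has no partner → padded with NULL.
After projecting and ordering:
b.attendees | a.venue_id | b.event
NULL | 2 | NULL
NULL | 2 | NULL
NULL | 3 | NULL
NULL | 4 | NULL
NULL | 4 | NULL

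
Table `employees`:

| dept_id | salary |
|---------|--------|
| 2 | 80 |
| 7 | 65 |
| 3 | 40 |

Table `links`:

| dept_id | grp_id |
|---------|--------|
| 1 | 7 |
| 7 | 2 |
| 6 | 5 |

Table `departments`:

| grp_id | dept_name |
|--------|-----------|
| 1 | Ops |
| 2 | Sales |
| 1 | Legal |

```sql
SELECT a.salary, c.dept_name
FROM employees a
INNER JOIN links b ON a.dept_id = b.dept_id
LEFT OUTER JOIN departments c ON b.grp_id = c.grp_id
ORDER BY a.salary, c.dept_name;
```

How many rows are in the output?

1

Evaluate left to right. First `employees a INNER JOIN links b` on dept_id: 1 row(s).
Then LEFT JOIN `departments c` on grp_id: each of those 1 rows is kept; rows whose b.grp_id has no match in c get NULL for c's columns.
Result: 1 row(s).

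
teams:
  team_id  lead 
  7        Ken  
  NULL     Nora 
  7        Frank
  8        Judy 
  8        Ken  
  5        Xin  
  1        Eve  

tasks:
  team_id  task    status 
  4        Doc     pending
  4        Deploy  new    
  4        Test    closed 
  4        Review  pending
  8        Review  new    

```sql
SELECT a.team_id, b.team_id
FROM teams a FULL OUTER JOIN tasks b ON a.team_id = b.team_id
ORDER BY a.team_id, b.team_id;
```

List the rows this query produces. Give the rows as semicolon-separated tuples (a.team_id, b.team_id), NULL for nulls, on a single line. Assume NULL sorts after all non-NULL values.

(1, NULL); (5, NULL); (7, NULL); (7, NULL); (8, 8); (8, 8); (NULL, 4); (NULL, 4); (NULL, 4); (NULL, 4); (NULL, NULL)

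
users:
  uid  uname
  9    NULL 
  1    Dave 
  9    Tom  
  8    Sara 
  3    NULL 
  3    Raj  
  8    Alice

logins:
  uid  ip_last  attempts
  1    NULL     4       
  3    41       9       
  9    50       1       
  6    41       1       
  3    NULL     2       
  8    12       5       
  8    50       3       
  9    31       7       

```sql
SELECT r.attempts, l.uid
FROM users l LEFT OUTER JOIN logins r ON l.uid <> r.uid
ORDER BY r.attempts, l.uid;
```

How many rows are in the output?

LEFT JOIN keeps every row from `users`; unmatched rows get NULL for `logins`'s columns.
Matching on l.uid <> r.uid.
- l row (uid=9): matches 6 r row(s) → 6 output row(s).
- l row (uid=1): matches 7 r row(s) → 7 output row(s).
- l row (uid=9): matches 6 r row(s) → 6 output row(s).
- l row (uid=8): matches 6 r row(s) → 6 output row(s).
- l row (uid=3): matches 6 r row(s) → 6 output row(s).
- l row (uid=3): matches 6 r row(s) → 6 output row(s).
- l row (uid=8): matches 6 r row(s) → 6 output row(s).
Total: 43 rows.

43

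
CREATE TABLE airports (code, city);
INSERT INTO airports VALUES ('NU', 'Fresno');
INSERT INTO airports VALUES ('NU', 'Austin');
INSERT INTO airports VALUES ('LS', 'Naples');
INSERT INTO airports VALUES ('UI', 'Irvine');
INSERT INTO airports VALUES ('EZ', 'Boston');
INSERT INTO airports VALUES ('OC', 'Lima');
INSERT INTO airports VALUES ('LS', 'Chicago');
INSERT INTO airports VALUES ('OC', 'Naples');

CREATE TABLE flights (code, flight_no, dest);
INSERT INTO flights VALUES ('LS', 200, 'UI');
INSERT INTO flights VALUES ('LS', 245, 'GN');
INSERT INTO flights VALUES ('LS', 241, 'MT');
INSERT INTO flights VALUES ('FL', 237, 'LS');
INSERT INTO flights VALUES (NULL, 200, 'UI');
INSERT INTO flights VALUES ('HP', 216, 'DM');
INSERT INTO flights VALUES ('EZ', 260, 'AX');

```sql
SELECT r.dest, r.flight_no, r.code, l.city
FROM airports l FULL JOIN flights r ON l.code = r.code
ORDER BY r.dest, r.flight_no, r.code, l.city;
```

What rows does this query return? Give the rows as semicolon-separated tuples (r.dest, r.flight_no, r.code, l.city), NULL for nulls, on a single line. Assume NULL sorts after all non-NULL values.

(AX, 260, EZ, Boston); (DM, 216, HP, NULL); (GN, 245, LS, Chicago); (GN, 245, LS, Naples); (LS, 237, FL, NULL); (MT, 241, LS, Chicago); (MT, 241, LS, Naples); (UI, 200, LS, Chicago); (UI, 200, LS, Naples); (UI, 200, NULL, NULL); (NULL, NULL, NULL, Austin); (NULL, NULL, NULL, Fresno); (NULL, NULL, NULL, Irvine); (NULL, NULL, NULL, Lima); (NULL, NULL, NULL, Naples)

FULL OUTER JOIN keeps every row from both sides; unmatched rows get NULL for the other side's columns.
Matching on l.code = r.code. A NULL in a compared column never satisfies the condition.
Matched pairs: 7; unmatched l rows kept: 5; unmatched r rows kept: 3.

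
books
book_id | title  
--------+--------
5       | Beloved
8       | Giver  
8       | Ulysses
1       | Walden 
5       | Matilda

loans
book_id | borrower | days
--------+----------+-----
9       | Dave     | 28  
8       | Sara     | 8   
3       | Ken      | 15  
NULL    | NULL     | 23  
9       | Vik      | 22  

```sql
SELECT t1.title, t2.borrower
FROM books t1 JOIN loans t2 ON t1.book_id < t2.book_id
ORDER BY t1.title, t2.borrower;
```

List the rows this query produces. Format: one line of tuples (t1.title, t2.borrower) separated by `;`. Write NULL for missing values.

(Beloved, Dave); (Beloved, Sara); (Beloved, Vik); (Giver, Dave); (Giver, Vik); (Matilda, Dave); (Matilda, Sara); (Matilda, Vik); (Ulysses, Dave); (Ulysses, Vik); (Walden, Dave); (Walden, Ken); (Walden, Sara); (Walden, Vik)

INNER JOIN keeps only pairs where the ON condition holds.
Matching on t1.book_id < t2.book_id. A NULL in a compared column never satisfies the condition.
Matched pairs: 14.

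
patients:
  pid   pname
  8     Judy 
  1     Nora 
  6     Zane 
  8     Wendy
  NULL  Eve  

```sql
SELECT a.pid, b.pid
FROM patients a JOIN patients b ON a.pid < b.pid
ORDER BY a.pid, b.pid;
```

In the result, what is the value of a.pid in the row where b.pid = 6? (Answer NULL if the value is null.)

1

INNER JOIN keeps only pairs where the ON condition holds.
Matching on a.pid < b.pid. A NULL in a compared column never satisfies the condition.
- a (pid=8) has no partner → excluded.
- a (pid=1) pairs with 3 row(s) of b.
- a (pid=6) pairs with 2 row(s) of b.
- a (pid=8) has no partner → excluded.
- a (pid=NULL) has no partner → excluded.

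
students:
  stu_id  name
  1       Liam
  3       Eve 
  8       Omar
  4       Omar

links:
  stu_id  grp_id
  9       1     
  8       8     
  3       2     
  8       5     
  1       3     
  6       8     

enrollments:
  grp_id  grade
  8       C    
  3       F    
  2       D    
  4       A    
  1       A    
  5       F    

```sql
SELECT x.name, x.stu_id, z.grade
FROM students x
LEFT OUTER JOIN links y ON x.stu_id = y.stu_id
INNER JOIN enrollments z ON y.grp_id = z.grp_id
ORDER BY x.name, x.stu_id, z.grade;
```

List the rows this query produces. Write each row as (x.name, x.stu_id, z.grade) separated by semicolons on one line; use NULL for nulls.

Joins associate left-to-right: students LEFT JOIN links on stu_id gives 5 intermediate row(s).
Then INNER JOIN `enrollments z` on grp_id: keep only rows whose y.grp_id appears in z.

(Eve, 3, D); (Liam, 1, F); (Omar, 8, C); (Omar, 8, F)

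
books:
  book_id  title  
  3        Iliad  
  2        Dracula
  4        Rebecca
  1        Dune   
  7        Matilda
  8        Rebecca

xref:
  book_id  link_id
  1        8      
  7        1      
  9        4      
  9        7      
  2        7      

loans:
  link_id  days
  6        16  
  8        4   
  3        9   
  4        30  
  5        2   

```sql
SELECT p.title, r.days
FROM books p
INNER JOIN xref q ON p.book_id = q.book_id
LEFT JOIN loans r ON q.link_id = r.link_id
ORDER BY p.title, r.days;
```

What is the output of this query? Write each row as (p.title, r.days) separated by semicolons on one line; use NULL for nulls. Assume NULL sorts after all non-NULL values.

Step 1 — p INNER JOIN q on book_id → 3 row(s).
Then LEFT JOIN `loans r` on link_id: each of those 3 rows is kept; rows whose q.link_id has no match in r get NULL for r's columns.

(Dracula, NULL); (Dune, 4); (Matilda, NULL)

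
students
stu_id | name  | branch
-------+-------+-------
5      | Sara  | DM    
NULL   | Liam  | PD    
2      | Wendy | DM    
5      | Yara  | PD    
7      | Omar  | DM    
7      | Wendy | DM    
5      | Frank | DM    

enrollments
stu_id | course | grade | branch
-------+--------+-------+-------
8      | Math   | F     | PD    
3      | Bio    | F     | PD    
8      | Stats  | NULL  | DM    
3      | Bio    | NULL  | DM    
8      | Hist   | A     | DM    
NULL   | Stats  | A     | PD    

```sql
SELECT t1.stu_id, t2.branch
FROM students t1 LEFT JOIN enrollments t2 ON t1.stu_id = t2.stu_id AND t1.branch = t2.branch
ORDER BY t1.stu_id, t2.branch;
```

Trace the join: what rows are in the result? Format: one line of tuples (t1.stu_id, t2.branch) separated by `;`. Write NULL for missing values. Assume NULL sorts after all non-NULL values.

(2, NULL); (5, NULL); (5, NULL); (5, NULL); (7, NULL); (7, NULL); (NULL, NULL)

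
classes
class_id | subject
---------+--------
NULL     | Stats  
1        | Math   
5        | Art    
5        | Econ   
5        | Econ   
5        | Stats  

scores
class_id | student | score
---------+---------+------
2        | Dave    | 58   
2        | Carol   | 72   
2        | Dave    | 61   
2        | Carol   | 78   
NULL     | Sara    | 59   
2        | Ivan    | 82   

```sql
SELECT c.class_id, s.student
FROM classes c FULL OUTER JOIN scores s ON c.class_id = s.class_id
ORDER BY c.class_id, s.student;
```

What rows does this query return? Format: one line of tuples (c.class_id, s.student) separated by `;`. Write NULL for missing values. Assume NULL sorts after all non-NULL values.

FULL OUTER JOIN keeps every row from both sides; unmatched rows get NULL for the other side's columns.
Matching on c.class_id = s.class_id. A NULL in a compared column never satisfies the condition.
Matched pairs: 0; unmatched c rows kept: 6; unmatched s rows kept: 6.

(1, NULL); (5, NULL); (5, NULL); (5, NULL); (5, NULL); (NULL, Carol); (NULL, Carol); (NULL, Dave); (NULL, Dave); (NULL, Ivan); (NULL, Sara); (NULL, NULL)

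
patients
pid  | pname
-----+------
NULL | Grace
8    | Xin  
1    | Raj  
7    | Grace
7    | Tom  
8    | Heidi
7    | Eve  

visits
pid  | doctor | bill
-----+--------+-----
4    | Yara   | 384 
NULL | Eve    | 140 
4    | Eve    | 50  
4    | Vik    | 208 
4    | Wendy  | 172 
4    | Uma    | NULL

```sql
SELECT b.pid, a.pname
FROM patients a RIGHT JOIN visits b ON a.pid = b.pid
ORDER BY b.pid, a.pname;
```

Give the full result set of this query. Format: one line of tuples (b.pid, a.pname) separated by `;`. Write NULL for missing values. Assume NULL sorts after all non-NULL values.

RIGHT JOIN keeps every row from `visits`; unmatched rows get NULL for `patients`'s columns.
Matching on a.pid = b.pid. A NULL in a compared column never satisfies the condition.
- a row (pid=NULL): no match.
- a row (pid=8): no match.
- a row (pid=1): no match.
- a row (pid=7): no match.
- a row (pid=7): no match.
- a row (pid=8): no match.
- a row (pid=7): no match.
- 6 b row(s) had no a match → kept, a columns NULL.
After projecting and ordering:
b.pid | a.pname
4 | NULL
4 | NULL
4 | NULL
4 | NULL
4 | NULL
NULL | NULL

(4, NULL); (4, NULL); (4, NULL); (4, NULL); (4, NULL); (NULL, NULL)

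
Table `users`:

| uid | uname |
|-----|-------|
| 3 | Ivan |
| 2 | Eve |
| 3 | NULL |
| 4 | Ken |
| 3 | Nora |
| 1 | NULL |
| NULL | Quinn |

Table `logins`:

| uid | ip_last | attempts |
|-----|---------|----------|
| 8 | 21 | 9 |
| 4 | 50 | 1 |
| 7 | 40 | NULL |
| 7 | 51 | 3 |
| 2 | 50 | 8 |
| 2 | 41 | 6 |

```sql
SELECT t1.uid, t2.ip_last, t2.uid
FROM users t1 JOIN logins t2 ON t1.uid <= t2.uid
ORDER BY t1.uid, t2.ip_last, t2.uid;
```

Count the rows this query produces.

28

INNER JOIN keeps only pairs where the ON condition holds.
Matching on t1.uid <= t2.uid. A NULL in a compared column never satisfies the condition.
- t1 row (uid=3): matches 4 t2 row(s) → 4 output row(s).
- t1 row (uid=2): matches 6 t2 row(s) → 6 output row(s).
- t1 row (uid=3): matches 4 t2 row(s) → 4 output row(s).
- t1 row (uid=4): matches 4 t2 row(s) → 4 output row(s).
- t1 row (uid=3): matches 4 t2 row(s) → 4 output row(s).
- t1 row (uid=1): matches 6 t2 row(s) → 6 output row(s).
- t1 row (uid=NULL): no match → dropped.
Total: 28 rows.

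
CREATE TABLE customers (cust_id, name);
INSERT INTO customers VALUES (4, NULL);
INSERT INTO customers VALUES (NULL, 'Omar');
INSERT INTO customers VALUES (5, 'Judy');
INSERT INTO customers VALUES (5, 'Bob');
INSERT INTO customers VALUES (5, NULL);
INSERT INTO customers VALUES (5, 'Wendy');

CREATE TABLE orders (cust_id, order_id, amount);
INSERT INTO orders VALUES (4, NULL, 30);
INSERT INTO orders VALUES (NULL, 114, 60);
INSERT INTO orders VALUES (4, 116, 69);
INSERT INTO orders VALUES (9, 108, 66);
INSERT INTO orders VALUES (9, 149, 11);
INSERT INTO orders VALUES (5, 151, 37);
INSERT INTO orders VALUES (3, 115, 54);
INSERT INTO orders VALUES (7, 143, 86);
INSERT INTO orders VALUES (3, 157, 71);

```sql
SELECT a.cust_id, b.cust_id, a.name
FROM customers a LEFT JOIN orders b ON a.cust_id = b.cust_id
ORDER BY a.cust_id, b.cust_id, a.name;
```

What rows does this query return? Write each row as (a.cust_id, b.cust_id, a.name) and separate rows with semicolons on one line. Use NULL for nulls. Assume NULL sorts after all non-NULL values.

LEFT JOIN keeps every row from `customers`; unmatched rows get NULL for `orders`'s columns.
Matching on a.cust_id = b.cust_id. A NULL in a compared column never satisfies the condition.
Matched pairs: 6; unmatched a rows kept: 1.

(4, 4, NULL); (4, 4, NULL); (5, 5, Bob); (5, 5, Judy); (5, 5, Wendy); (5, 5, NULL); (NULL, NULL, Omar)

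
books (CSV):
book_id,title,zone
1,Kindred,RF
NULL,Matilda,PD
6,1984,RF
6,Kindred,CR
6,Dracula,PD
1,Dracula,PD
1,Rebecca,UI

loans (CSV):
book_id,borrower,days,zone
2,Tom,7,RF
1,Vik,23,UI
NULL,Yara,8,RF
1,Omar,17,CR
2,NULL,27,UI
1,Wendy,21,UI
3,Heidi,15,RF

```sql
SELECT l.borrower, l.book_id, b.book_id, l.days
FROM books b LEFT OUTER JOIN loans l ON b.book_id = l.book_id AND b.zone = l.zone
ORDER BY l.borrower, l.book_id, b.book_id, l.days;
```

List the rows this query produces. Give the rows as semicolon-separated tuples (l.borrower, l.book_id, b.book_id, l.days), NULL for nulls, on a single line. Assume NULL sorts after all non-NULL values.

(Vik, 1, 1, 23); (Wendy, 1, 1, 21); (NULL, NULL, 1, NULL); (NULL, NULL, 1, NULL); (NULL, NULL, 6, NULL); (NULL, NULL, 6, NULL); (NULL, NULL, 6, NULL); (NULL, NULL, NULL, NULL)

LEFT JOIN keeps every row from `books`; unmatched rows get NULL for `loans`'s columns.
Matching on b.book_id = l.book_id AND b.zone = l.zone. A NULL in a compared column never satisfies the condition.
- b (book_id=1, zone=RF) has no partner → padded with NULL.
- b (book_id=NULL, zone=PD) has no partner → padded with NULL.
- b (book_id=6, zone=RF) has no partner → padded with NULL.
- b (book_id=6, zone=CR) has no partner → padded with NULL.
- b (book_id=6, zone=PD) has no partner → padded with NULL.
- b (book_id=1, zone=PD) has no partner → padded with NULL.
- b (book_id=1, zone=UI) pairs with 2 row(s) of l.
After projecting and ordering:
l.borrower | l.book_id | b.book_id | l.days
Vik | 1 | 1 | 23
Wendy | 1 | 1 | 21
NULL | NULL | 1 | NULL
NULL | NULL | 1 | NULL
NULL | NULL | 6 | NULL
NULL | NULL | 6 | NULL
NULL | NULL | 6 | NULL
NULL | NULL | NULL | NULL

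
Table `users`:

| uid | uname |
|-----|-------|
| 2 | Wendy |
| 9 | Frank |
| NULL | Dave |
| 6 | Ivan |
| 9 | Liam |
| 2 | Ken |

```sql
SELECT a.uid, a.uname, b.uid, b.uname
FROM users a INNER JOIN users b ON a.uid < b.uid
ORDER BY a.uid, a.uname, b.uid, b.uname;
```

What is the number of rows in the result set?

8

INNER JOIN keeps only pairs where the ON condition holds.
Matching on a.uid < b.uid. A NULL in a compared column never satisfies the condition.
Matched pairs: 8.
Total: 8 rows.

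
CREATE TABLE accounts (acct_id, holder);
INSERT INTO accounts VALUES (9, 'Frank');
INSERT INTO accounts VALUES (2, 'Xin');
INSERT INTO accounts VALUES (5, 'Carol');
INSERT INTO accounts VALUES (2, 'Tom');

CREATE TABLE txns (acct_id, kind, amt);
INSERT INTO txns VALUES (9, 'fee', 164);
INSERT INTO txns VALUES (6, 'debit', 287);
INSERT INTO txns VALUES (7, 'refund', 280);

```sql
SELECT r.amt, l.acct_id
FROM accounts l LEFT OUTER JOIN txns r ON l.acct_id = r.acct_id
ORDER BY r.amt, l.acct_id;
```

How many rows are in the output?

LEFT JOIN keeps every row from `accounts`; unmatched rows get NULL for `txns`'s columns.
Matching on l.acct_id = r.acct_id.
- l (acct_id=9) pairs with 1 row(s) of r.
- l (acct_id=2) has no partner → padded with NULL.
- l (acct_id=5) has no partner → padded with NULL.
- l (acct_id=2) has no partner → padded with NULL.
Total: 1 matched + 3 padded = 4 rows.

4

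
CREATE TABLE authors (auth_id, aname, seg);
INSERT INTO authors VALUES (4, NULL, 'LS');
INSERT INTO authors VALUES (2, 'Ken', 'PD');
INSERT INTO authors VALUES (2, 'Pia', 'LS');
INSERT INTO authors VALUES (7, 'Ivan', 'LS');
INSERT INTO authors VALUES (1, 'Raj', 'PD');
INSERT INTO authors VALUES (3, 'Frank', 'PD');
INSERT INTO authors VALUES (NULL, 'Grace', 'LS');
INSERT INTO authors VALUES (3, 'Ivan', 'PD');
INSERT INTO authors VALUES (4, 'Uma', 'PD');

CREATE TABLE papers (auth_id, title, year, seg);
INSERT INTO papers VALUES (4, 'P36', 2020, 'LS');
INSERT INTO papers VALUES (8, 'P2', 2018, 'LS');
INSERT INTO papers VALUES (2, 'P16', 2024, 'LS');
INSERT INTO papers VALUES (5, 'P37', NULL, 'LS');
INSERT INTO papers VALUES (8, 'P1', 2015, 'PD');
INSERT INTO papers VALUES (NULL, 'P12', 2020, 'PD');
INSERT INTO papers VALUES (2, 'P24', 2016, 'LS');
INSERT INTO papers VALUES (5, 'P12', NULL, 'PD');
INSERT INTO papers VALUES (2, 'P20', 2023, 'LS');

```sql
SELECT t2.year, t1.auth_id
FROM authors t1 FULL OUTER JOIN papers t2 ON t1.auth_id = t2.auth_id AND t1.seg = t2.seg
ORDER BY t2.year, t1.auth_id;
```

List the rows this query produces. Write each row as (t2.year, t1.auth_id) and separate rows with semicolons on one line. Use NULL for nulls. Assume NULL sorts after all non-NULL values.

FULL OUTER JOIN keeps every row from both sides; unmatched rows get NULL for the other side's columns.
Matching on t1.auth_id = t2.auth_id AND t1.seg = t2.seg. A NULL in a compared column never satisfies the condition.
Matched pairs: 4; unmatched t1 rows kept: 7; unmatched t2 rows kept: 5.

(2015, NULL); (2016, 2); (2018, NULL); (2020, 4); (2020, NULL); (2023, 2); (2024, 2); (NULL, 1); (NULL, 2); (NULL, 3); (NULL, 3); (NULL, 4); (NULL, 7); (NULL, NULL); (NULL, NULL); (NULL, NULL)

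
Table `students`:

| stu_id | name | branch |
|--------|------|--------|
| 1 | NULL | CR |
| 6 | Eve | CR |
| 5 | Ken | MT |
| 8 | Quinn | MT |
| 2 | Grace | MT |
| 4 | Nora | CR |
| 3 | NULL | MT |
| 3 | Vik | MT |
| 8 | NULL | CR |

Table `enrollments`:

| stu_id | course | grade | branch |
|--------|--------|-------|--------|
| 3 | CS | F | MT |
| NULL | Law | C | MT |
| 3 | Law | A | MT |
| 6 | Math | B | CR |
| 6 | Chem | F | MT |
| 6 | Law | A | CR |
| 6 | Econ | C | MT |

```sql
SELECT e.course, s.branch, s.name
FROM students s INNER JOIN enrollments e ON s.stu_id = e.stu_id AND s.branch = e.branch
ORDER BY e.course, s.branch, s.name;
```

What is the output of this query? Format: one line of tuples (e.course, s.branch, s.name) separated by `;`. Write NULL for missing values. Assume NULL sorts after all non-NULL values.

(CS, MT, Vik); (CS, MT, NULL); (Law, CR, Eve); (Law, MT, Vik); (Law, MT, NULL); (Math, CR, Eve)

INNER JOIN keeps only pairs where the ON condition holds.
Matching on s.stu_id = e.stu_id AND s.branch = e.branch. A NULL in a compared column never satisfies the condition.
- stu_id=1, branch=CR: no matching e row, dropped.
- stu_id=6, branch=CR: 2 matching e row(s), so 2 row(s) emitted.
- stu_id=5, branch=MT: no matching e row, dropped.
- stu_id=8, branch=MT: no matching e row, dropped.
- stu_id=2, branch=MT: no matching e row, dropped.
- stu_id=4, branch=CR: no matching e row, dropped.
- stu_id=3, branch=MT: 2 matching e row(s), so 2 row(s) emitted.
- stu_id=3, branch=MT: 2 matching e row(s), so 2 row(s) emitted.
- stu_id=8, branch=CR: no matching e row, dropped.
After projecting and ordering:
e.course | s.branch | s.name
CS | MT | Vik
CS | MT | NULL
Law | CR | Eve
Law | MT | Vik
Law | MT | NULL
Math | CR | Eve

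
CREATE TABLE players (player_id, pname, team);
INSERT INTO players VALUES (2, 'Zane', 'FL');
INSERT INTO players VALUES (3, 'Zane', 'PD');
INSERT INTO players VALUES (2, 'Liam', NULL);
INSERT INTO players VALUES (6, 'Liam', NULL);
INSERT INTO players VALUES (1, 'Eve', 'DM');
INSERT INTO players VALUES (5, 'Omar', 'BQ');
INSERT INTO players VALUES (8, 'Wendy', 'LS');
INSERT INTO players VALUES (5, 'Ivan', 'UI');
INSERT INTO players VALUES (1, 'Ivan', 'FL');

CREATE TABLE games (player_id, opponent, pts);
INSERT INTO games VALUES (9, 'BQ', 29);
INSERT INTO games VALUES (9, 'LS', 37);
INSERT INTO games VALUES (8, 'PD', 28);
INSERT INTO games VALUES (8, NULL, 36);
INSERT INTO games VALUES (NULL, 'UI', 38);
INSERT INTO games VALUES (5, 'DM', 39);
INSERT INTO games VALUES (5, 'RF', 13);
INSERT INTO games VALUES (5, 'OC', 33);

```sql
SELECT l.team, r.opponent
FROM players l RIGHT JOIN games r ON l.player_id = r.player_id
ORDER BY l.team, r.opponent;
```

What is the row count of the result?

RIGHT JOIN keeps every row from `games`; unmatched rows get NULL for `players`'s columns.
Matching on l.player_id = r.player_id. A NULL in a compared column never satisfies the condition.
- l (player_id=2) has no partner in r.
- l (player_id=3) has no partner in r.
- l (player_id=2) has no partner in r.
- l (player_id=6) has no partner in r.
- l (player_id=1) has no partner in r.
- l (player_id=5) pairs with 3 row(s) of r.
- l (player_id=8) pairs with 2 row(s) of r.
- l (player_id=5) pairs with 3 row(s) of r.
- l (player_id=1) has no partner in r.
- 3 r row(s) had no l match → kept, l columns NULL.
Total: 8 matched + 3 padded = 11 rows.

11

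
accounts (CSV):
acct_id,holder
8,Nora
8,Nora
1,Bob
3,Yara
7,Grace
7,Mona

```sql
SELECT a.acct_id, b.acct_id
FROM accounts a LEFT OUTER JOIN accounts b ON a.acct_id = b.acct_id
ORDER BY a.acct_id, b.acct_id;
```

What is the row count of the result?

10

LEFT JOIN keeps every row from `accounts a`; unmatched rows get NULL for `accounts b`'s columns.
Matching on a.acct_id = b.acct_id.
- a row (acct_id=8): matches 2 b row(s) → 2 output row(s).
- a row (acct_id=8): matches 2 b row(s) → 2 output row(s).
- a row (acct_id=1): matches 1 b row(s) → 1 output row(s).
- a row (acct_id=3): matches 1 b row(s) → 1 output row(s).
- a row (acct_id=7): matches 2 b row(s) → 2 output row(s).
- a row (acct_id=7): matches 2 b row(s) → 2 output row(s).
Total: 10 rows.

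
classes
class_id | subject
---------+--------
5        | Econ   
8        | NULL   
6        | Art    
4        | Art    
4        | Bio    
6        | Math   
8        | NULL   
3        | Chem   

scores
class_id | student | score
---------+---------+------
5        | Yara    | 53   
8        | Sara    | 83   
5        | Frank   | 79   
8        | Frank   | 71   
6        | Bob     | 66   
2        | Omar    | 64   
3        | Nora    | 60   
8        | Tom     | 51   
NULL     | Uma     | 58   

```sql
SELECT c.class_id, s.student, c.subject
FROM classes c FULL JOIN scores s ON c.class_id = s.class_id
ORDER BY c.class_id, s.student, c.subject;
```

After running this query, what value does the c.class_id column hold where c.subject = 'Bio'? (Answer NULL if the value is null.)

FULL OUTER JOIN keeps every row from both sides; unmatched rows get NULL for the other side's columns.
Matching on c.class_id = s.class_id. A NULL in a compared column never satisfies the condition.
- c[0] class_id=5 → 2 match(es) in s → 2 row(s).
- c[1] class_id=8 → 3 match(es) in s → 3 row(s).
- c[2] class_id=6 → 1 match(es) in s → 1 row(s).
- c[3] class_id=4 → no match; kept with NULLs on the s side.
- c[4] class_id=4 → no match; kept with NULLs on the s side.
- c[5] class_id=6 → 1 match(es) in s → 1 row(s).
- c[6] class_id=8 → 3 match(es) in s → 3 row(s).
- c[7] class_id=3 → 1 match(es) in s → 1 row(s).
- 2 row(s) from s found no c partner → padded with NULL.

4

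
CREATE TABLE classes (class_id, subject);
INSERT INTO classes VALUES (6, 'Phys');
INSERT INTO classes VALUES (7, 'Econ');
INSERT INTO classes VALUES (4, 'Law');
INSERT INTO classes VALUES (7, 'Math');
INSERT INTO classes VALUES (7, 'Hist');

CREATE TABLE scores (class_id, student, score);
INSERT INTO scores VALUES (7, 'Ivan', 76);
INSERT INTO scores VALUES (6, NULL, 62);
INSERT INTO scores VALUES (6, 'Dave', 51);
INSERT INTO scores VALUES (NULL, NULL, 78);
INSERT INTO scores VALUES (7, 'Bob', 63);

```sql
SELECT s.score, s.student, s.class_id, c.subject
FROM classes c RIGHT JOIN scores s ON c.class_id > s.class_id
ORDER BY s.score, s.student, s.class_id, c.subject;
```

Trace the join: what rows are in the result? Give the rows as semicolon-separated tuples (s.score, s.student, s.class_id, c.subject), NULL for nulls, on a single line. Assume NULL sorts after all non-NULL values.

RIGHT JOIN keeps every row from `scores`; unmatched rows get NULL for `classes`'s columns.
Matching on c.class_id > s.class_id. A NULL in a compared column never satisfies the condition.
- c[0] class_id=6 → no match.
- c[1] class_id=7 → 2 match(es) in s → 2 row(s).
- c[2] class_id=4 → no match.
- c[3] class_id=7 → 2 match(es) in s → 2 row(s).
- c[4] class_id=7 → 2 match(es) in s → 2 row(s).
- 3 s row(s) had no c match → kept, c columns NULL.
After projecting and ordering:
s.score | s.student | s.class_id | c.subject
51 | Dave | 6 | Econ
51 | Dave | 6 | Hist
51 | Dave | 6 | Math
62 | NULL | 6 | Econ
62 | NULL | 6 | Hist
62 | NULL | 6 | Math
63 | Bob | 7 | NULL
76 | Ivan | 7 | NULL
78 | NULL | NULL | NULL

(51, Dave, 6, Econ); (51, Dave, 6, Hist); (51, Dave, 6, Math); (62, NULL, 6, Econ); (62, NULL, 6, Hist); (62, NULL, 6, Math); (63, Bob, 7, NULL); (76, Ivan, 7, NULL); (78, NULL, NULL, NULL)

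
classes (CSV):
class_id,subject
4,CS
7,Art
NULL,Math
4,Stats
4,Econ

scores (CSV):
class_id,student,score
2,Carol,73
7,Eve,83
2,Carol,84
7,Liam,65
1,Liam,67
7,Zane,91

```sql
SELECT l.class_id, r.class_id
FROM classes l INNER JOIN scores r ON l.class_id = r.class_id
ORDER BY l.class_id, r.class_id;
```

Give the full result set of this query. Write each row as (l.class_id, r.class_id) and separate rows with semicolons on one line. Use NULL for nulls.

(7, 7); (7, 7); (7, 7)

INNER JOIN keeps only pairs where the ON condition holds.
Matching on l.class_id = r.class_id. A NULL in a compared column never satisfies the condition.
- class_id=4: no matching r row, dropped.
- class_id=7: 3 matching r row(s), so 3 row(s) emitted.
- class_id=NULL: no matching r row, dropped.
- class_id=4: no matching r row, dropped.
- class_id=4: no matching r row, dropped.
After projecting and ordering:
l.class_id | r.class_id
7 | 7
7 | 7
7 | 7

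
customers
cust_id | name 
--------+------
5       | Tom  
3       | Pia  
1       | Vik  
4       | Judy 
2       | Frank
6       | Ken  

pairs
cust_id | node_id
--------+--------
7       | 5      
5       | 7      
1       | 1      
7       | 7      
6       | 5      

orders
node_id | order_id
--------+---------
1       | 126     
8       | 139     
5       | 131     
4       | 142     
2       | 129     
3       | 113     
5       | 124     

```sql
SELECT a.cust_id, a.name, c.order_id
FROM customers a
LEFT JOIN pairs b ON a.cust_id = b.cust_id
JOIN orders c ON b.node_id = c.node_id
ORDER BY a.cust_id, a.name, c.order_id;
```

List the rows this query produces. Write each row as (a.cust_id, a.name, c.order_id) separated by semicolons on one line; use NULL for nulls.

(1, Vik, 126); (6, Ken, 124); (6, Ken, 131)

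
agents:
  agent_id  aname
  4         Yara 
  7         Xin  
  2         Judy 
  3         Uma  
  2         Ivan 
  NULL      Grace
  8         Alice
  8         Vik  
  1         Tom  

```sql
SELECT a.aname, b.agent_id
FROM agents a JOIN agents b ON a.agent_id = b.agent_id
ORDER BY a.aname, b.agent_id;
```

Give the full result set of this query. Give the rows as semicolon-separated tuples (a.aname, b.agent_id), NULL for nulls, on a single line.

(Alice, 8); (Alice, 8); (Ivan, 2); (Ivan, 2); (Judy, 2); (Judy, 2); (Tom, 1); (Uma, 3); (Vik, 8); (Vik, 8); (Xin, 7); (Yara, 4)

INNER JOIN keeps only pairs where the ON condition holds.
Matching on a.agent_id = b.agent_id. A NULL in a compared column never satisfies the condition.
- a row (agent_id=4): matches 1 b row(s) → 1 output row(s).
- a row (agent_id=7): matches 1 b row(s) → 1 output row(s).
- a row (agent_id=2): matches 2 b row(s) → 2 output row(s).
- a row (agent_id=3): matches 1 b row(s) → 1 output row(s).
- a row (agent_id=2): matches 2 b row(s) → 2 output row(s).
- a row (agent_id=NULL): no match → dropped.
- a row (agent_id=8): matches 2 b row(s) → 2 output row(s).
- a row (agent_id=8): matches 2 b row(s) → 2 output row(s).
- a row (agent_id=1): matches 1 b row(s) → 1 output row(s).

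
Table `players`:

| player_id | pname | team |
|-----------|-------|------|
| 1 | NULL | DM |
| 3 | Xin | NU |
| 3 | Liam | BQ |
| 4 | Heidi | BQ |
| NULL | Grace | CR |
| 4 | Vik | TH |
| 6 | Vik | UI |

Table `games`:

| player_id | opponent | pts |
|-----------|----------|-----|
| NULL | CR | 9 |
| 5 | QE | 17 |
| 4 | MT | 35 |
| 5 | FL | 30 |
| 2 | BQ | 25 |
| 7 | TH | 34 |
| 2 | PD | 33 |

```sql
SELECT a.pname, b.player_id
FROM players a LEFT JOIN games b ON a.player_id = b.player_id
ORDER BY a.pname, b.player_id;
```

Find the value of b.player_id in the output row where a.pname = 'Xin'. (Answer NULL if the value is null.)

NULL

LEFT JOIN keeps every row from `players`; unmatched rows get NULL for `games`'s columns.
Matching on a.player_id = b.player_id. A NULL in a compared column never satisfies the condition.
Matched pairs: 2; unmatched a rows kept: 5.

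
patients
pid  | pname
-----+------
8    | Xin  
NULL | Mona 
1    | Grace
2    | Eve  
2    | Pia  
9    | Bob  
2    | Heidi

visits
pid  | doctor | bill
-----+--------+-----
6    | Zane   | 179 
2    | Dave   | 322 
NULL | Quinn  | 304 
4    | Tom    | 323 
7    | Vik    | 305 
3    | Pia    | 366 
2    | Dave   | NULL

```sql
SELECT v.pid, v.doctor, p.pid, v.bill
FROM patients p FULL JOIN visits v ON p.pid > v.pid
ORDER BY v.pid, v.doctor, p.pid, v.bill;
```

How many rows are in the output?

18

FULL OUTER JOIN keeps every row from both sides; unmatched rows get NULL for the other side's columns.
Matching on p.pid > v.pid. A NULL in a compared column never satisfies the condition.
- p[0] pid=8 → 6 match(es) in v → 6 row(s).
- p[1] pid=NULL → no match; kept with NULLs on the v side.
- p[2] pid=1 → no match; kept with NULLs on the v side.
- p[3] pid=2 → no match; kept with NULLs on the v side.
- p[4] pid=2 → no match; kept with NULLs on the v side.
- p[5] pid=9 → 6 match(es) in v → 6 row(s).
- p[6] pid=2 → no match; kept with NULLs on the v side.
- 1 row(s) from v found no p partner → padded with NULL.
Total: 12 matched + 6 padded = 18 rows.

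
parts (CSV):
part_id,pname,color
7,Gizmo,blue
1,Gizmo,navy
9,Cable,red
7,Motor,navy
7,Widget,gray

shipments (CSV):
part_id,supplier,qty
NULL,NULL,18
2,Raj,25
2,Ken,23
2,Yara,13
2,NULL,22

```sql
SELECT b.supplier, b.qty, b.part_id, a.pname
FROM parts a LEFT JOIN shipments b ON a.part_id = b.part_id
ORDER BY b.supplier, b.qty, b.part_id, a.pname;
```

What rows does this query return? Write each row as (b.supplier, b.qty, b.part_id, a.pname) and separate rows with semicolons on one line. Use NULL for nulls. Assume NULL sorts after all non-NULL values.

LEFT JOIN keeps every row from `parts`; unmatched rows get NULL for `shipments`'s columns.
Matching on a.part_id = b.part_id. A NULL in a compared column never satisfies the condition.
- part_id=7: no b row matches, row kept with b columns NULL.
- part_id=1: no b row matches, row kept with b columns NULL.
- part_id=9: no b row matches, row kept with b columns NULL.
- part_id=7: no b row matches, row kept with b columns NULL.
- part_id=7: no b row matches, row kept with b columns NULL.
After projecting and ordering:
b.supplier | b.qty | b.part_id | a.pname
NULL | NULL | NULL | Cable
NULL | NULL | NULL | Gizmo
NULL | NULL | NULL | Gizmo
NULL | NULL | NULL | Motor
NULL | NULL | NULL | Widget

(NULL, NULL, NULL, Cable); (NULL, NULL, NULL, Gizmo); (NULL, NULL, NULL, Gizmo); (NULL, NULL, NULL, Motor); (NULL, NULL, NULL, Widget)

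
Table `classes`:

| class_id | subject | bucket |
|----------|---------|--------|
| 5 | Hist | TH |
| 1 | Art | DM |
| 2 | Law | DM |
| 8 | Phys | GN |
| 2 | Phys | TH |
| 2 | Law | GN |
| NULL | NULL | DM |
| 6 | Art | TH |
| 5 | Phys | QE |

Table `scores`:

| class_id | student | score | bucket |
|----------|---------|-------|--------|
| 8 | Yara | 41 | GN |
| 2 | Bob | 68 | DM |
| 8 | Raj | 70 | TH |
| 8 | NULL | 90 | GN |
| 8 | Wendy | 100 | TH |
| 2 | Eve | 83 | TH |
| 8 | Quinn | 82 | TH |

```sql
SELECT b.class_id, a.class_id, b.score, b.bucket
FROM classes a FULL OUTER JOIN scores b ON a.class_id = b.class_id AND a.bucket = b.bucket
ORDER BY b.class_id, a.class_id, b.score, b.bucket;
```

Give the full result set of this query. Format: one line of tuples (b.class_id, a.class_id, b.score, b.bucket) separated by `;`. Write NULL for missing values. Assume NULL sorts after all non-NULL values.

(2, 2, 68, DM); (2, 2, 83, TH); (8, 8, 41, GN); (8, 8, 90, GN); (8, NULL, 70, TH); (8, NULL, 82, TH); (8, NULL, 100, TH); (NULL, 1, NULL, NULL); (NULL, 2, NULL, NULL); (NULL, 5, NULL, NULL); (NULL, 5, NULL, NULL); (NULL, 6, NULL, NULL); (NULL, NULL, NULL, NULL)

FULL OUTER JOIN keeps every row from both sides; unmatched rows get NULL for the other side's columns.
Matching on a.class_id = b.class_id AND a.bucket = b.bucket. A NULL in a compared column never satisfies the condition.
Matched pairs: 4; unmatched a rows kept: 6; unmatched b rows kept: 3.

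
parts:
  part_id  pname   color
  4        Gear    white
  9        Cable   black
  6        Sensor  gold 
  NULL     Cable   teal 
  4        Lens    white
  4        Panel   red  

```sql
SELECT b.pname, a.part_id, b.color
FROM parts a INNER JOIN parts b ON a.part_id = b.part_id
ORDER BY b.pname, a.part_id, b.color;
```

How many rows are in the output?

INNER JOIN keeps only pairs where the ON condition holds.
Matching on a.part_id = b.part_id. A NULL in a compared column never satisfies the condition.
- a[0] part_id=4 → 3 match(es) in b → 3 row(s).
- a[1] part_id=9 → 1 match(es) in b → 1 row(s).
- a[2] part_id=6 → 1 match(es) in b → 1 row(s).
- a[3] part_id=NULL → no match; dropped.
- a[4] part_id=4 → 3 match(es) in b → 3 row(s).
- a[5] part_id=4 → 3 match(es) in b → 3 row(s).
Total: 11 rows.

11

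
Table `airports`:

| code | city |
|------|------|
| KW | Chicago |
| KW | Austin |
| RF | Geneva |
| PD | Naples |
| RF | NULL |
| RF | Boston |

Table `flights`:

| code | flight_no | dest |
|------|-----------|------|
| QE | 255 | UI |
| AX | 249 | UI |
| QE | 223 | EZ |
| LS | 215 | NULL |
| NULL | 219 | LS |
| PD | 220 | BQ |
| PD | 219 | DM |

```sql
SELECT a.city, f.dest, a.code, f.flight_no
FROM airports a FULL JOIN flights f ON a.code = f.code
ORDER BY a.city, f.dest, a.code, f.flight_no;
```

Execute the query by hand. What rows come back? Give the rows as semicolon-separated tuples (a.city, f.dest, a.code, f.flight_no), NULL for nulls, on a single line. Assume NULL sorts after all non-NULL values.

(Austin, NULL, KW, NULL); (Boston, NULL, RF, NULL); (Chicago, NULL, KW, NULL); (Geneva, NULL, RF, NULL); (Naples, BQ, PD, 220); (Naples, DM, PD, 219); (NULL, EZ, NULL, 223); (NULL, LS, NULL, 219); (NULL, UI, NULL, 249); (NULL, UI, NULL, 255); (NULL, NULL, RF, NULL); (NULL, NULL, NULL, 215)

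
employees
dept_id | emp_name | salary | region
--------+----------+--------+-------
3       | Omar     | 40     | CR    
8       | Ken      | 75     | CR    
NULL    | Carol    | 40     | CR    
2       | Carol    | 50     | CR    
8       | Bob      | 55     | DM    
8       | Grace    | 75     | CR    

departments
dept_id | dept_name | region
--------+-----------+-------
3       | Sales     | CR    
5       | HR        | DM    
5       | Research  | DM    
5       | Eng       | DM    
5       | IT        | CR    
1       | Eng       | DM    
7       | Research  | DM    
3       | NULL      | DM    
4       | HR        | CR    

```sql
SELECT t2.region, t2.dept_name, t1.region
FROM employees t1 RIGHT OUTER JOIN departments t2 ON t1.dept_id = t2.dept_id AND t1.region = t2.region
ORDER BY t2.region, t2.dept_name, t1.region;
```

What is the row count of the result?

9

RIGHT JOIN keeps every row from `departments`; unmatched rows get NULL for `employees`'s columns.
Matching on t1.dept_id = t2.dept_id AND t1.region = t2.region. A NULL in a compared column never satisfies the condition.
- t1[0] dept_id=3, region=CR → 1 match(es) in t2 → 1 row(s).
- t1[1] dept_id=8, region=CR → no match.
- t1[2] dept_id=NULL, region=CR → no match.
- t1[3] dept_id=2, region=CR → no match.
- t1[4] dept_id=8, region=DM → no match.
- t1[5] dept_id=8, region=CR → no match.
- plus 8 unmatched t2 row(s), each kept with NULL t1 columns.
Total: 1 matched + 8 padded = 9 rows.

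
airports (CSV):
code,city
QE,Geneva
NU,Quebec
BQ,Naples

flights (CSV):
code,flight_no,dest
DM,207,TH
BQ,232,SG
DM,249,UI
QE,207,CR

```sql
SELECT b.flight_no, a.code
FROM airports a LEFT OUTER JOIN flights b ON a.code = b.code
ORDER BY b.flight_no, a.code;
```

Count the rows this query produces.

LEFT JOIN keeps every row from `airports`; unmatched rows get NULL for `flights`'s columns.
Matching on a.code = b.code.
- a[0] code=QE → 1 match(es) in b → 1 row(s).
- a[1] code=NU → no match; kept with NULLs on the b side.
- a[2] code=BQ → 1 match(es) in b → 1 row(s).
Total: 2 matched + 1 padded = 3 rows.

3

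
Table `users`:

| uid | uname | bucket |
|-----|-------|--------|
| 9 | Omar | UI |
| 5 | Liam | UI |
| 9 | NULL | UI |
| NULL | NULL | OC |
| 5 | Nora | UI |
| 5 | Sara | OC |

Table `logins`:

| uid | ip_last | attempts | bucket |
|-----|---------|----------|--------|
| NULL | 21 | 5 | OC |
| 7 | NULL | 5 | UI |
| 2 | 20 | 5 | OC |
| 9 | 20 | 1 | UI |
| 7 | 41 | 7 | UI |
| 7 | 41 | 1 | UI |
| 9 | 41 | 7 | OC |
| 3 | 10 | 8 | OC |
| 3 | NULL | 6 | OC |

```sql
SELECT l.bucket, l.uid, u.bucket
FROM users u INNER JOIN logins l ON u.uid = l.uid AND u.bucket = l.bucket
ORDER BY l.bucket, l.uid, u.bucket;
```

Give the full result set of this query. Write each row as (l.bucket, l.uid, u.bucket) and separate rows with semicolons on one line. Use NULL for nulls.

(UI, 9, UI); (UI, 9, UI)

INNER JOIN keeps only pairs where the ON condition holds.
Matching on u.uid = l.uid AND u.bucket = l.bucket. A NULL in a compared column never satisfies the condition.
Matched pairs: 2.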